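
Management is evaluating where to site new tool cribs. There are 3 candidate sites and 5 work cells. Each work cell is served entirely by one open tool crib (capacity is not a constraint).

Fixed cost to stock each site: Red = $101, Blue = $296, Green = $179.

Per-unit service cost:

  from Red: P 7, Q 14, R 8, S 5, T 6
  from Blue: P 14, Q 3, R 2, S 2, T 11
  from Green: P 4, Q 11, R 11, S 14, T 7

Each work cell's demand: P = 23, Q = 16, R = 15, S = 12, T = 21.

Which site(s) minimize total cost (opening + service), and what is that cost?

For any fixed open set, each work cell goes to its cheapest open site; total = fixed + service.
{Red, Blue}: P→Red 7·23=161, Q→Blue 3·16=48, R→Blue 2·15=30, S→Blue 2·12=24, T→Red 6·21=126. Service 389; fixed 397; total 786.
{Red}: P→Red 7·23=161, Q→Red 14·16=224, R→Red 8·15=120, S→Red 5·12=60, T→Red 6·21=126. Service 691; fixed 101; total 792.
{Blue, Green}: service 341 + fixed 475 = 816
{Red, Blue, Green}: P→Green 4·23=92, Q→Blue 3·16=48, R→Blue 2·15=30, S→Blue 2·12=24, T→Red 6·21=126. Service 320; fixed 576; total 896.
No other subset beats 786.

Open Red and Blue; minimum total cost 786.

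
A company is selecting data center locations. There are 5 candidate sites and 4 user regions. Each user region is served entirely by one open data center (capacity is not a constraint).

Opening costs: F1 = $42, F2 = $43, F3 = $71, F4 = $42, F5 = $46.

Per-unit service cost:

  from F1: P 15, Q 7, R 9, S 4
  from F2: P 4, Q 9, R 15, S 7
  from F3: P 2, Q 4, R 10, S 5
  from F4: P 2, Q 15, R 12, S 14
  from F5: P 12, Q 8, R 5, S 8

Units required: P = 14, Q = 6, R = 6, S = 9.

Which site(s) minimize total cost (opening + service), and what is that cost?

For any fixed open set, each user region goes to its cheapest open site; total = fixed + service.
{F3}: P→F3 2·14=28, Q→F3 4·6=24, R→F3 10·6=60, S→F3 5·9=45. Service 157; fixed 71; total 228.
{F1, F4}: P→F4 2·14=28, Q→F1 7·6=42, R→F1 9·6=54, S→F1 4·9=36. Service 160; fixed 84; total 244.
{F3, F5}: P→F3 2·14=28, Q→F3 4·6=24, R→F5 5·6=30, S→F3 5·9=45. Service 127; fixed 117; total 244.
{F1, F2, F3, F4, F5}: service 118 + fixed 244 = 362
No other subset beats 228.

Open F3 only; minimum total cost 228.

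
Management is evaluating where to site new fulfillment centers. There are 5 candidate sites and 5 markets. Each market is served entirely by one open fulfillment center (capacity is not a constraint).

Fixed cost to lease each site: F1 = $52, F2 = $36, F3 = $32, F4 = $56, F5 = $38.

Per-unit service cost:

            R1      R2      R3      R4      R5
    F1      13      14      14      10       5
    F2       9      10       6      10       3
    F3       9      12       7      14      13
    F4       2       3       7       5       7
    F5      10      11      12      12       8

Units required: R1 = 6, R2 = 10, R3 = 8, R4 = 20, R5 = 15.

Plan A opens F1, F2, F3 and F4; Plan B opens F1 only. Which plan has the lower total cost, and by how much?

Plan A: {F1, F2, F3, F4}: R1→F4 2·6=12, R2→F4 3·10=30, R3→F2 6·8=48, R4→F4 5·20=100, R5→F2 3·15=45. Service 235; fixed 176; total 411.
Plan B: {F1}: R1→F1 13·6=78, R2→F1 14·10=140, R3→F1 14·8=112, R4→F1 10·20=200, R5→F1 5·15=75. Service 605; fixed 52; total 657.
Difference: |411 − 657| = 246.

Plan A is cheaper by 246.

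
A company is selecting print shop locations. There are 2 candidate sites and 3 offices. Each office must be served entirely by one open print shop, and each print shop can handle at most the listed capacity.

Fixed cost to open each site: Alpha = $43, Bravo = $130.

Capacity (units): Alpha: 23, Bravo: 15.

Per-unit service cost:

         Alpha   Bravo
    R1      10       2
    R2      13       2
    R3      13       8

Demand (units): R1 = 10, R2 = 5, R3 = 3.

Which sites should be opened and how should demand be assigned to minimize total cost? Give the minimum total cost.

Open {Alpha, Bravo}: R1→Bravo 2·10=20, R2→Bravo 2·5=10, R3→Alpha 13·3=39.
Loads: Alpha carries 3/23, Bravo carries 15/15. Service 69; fixed 173; total 242.
Next best feasible plan costs 247.

Minimum total cost: 242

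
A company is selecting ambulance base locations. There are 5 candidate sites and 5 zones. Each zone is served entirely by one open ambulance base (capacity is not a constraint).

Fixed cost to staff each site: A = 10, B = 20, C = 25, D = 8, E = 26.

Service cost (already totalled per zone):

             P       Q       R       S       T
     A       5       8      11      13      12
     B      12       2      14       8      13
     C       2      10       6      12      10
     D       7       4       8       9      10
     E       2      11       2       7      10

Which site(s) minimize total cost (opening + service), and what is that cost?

Open D only; minimum total cost 46.

For any fixed open set, each zone goes to its cheapest open site; total = fixed + service.
{D}: P→D 7, Q→D 4, R→D 8, S→D 9, T→D 10. Service 38; fixed 8; total 46.
{A, D}: P→A 5, Q→D 4, R→D 8, S→D 9, T→D 10. Service 36; fixed 18; total 54.
{E}: service 32 + fixed 26 = 58
{A, B, C, D, E}: service 23 + fixed 89 = 112
No other subset beats 46.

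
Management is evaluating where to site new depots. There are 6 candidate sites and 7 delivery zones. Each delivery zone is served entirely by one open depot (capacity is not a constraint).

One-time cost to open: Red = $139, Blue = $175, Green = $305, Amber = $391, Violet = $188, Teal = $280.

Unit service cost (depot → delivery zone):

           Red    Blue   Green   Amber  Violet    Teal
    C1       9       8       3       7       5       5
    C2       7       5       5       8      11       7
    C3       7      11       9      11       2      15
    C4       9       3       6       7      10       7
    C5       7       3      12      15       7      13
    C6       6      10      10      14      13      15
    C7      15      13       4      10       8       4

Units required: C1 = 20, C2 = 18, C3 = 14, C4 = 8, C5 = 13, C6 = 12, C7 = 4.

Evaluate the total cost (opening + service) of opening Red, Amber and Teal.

Total cost: 1369

Each delivery zone is assigned to its cheapest site among the open ones.
{Red, Amber, Teal}: C1→Teal 5·20=100, C2→Red 7·18=126, C3→Red 7·14=98, C4→Amber 7·8=56, C5→Red 7·13=91, C6→Red 6·12=72, C7→Teal 4·4=16. Service 559; fixed 810; total 1369.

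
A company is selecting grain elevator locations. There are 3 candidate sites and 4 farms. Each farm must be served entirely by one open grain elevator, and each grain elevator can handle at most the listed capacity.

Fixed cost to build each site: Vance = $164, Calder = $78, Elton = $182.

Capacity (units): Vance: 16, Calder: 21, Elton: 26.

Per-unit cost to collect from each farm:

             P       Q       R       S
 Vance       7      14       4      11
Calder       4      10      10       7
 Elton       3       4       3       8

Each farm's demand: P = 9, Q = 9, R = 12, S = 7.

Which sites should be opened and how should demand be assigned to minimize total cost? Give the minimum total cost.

Minimum total cost: 417

Open {Calder, Elton}: P→Calder 4·9=36, Q→Elton 4·9=36, R→Elton 3·12=36, S→Calder 7·7=49.
Loads: Calder carries 16/21, Elton carries 21/26. Service 157; fixed 260; total 417.
Next best feasible plan costs 462.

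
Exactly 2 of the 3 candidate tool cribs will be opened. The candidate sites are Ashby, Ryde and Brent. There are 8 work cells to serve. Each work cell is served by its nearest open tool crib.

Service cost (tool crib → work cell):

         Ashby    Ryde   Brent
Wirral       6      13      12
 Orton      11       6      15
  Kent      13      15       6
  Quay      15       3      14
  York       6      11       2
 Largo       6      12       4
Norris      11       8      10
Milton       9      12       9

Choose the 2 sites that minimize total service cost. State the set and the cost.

Choose Ryde and Brent; total service cost 50.

With exactly 2 open, each work cell uses its cheapest among the chosen.
{Ryde, Brent}: Wirral→Brent 12, Orton→Ryde 6, Kent→Brent 6, Quay→Ryde 3, York→Brent 2, Largo→Brent 4, Norris→Ryde 8, Milton→Brent 9. Service cost 50.
{Ashby, Ryde}: service cost 57
{Ashby, Brent}: service cost 62
Among all 3 size-2 choices, {Ryde, Brent} is lowest.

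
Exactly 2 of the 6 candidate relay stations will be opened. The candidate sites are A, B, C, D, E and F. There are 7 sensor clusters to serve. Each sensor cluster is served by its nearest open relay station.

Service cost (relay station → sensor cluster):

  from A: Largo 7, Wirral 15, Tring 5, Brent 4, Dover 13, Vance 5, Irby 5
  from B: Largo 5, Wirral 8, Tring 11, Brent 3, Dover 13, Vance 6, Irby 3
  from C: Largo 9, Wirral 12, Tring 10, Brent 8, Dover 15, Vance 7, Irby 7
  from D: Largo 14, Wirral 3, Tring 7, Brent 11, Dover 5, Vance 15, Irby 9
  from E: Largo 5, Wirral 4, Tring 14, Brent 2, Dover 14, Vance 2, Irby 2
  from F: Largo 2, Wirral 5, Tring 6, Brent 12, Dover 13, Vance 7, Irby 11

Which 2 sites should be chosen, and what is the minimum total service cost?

Choose D and E; total service cost 26.

With exactly 2 open, each sensor cluster uses its cheapest among the chosen.
{D, E}: Largo→E 5, Wirral→D 3, Tring→D 7, Brent→E 2, Dover→D 5, Vance→E 2, Irby→E 2. Service cost 26.
{E, F}: service cost 31
{B, D}: service cost 32
Among all 15 size-2 choices, {D, E} is lowest.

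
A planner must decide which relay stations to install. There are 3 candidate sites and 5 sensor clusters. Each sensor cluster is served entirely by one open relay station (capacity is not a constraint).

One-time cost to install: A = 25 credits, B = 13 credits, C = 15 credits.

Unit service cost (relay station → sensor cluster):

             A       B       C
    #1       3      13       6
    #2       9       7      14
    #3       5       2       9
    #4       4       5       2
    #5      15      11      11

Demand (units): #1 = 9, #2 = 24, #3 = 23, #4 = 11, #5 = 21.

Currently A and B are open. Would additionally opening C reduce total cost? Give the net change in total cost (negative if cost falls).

Yes — net change −7 (cost falls by 7).

Current service cost with {A, B}: 516.
Adding C: each sensor cluster re-picks its cheapest; new service cost 494, saving 22.
Extra fixed cost: 15. Net change = 15 − 22 = -7.
(Totals: 554 → 547.)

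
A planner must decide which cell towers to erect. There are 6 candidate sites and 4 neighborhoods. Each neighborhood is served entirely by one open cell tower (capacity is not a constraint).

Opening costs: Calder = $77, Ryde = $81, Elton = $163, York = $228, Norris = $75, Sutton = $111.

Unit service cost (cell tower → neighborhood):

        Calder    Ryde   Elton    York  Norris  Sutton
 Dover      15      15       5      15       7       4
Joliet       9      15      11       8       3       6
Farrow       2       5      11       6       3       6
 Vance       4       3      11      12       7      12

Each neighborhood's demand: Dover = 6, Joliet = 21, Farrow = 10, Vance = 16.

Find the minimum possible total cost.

For any fixed open set, each neighborhood goes to its cheapest open site; total = fixed + service.
{Norris}: Dover→Norris 7·6=42, Joliet→Norris 3·21=63, Farrow→Norris 3·10=30, Vance→Norris 7·16=112. Service 247; fixed 75; total 322.
{Ryde, Norris}: Dover→Norris 7·6=42, Joliet→Norris 3·21=63, Farrow→Norris 3·10=30, Vance→Ryde 3·16=48. Service 183; fixed 156; total 339.
{Calder, Norris}: Dover→Norris 7·6=42, Joliet→Norris 3·21=63, Farrow→Calder 2·10=20, Vance→Calder 4·16=64. Service 189; fixed 152; total 341.
{Calder, Ryde, Elton, York, Norris, Sutton}: Dover→Sutton 4·6=24, Joliet→Norris 3·21=63, Farrow→Calder 2·10=20, Vance→Ryde 3·16=48. Service 155; fixed 735; total 890.
No other subset beats 322.

Minimum total cost: 322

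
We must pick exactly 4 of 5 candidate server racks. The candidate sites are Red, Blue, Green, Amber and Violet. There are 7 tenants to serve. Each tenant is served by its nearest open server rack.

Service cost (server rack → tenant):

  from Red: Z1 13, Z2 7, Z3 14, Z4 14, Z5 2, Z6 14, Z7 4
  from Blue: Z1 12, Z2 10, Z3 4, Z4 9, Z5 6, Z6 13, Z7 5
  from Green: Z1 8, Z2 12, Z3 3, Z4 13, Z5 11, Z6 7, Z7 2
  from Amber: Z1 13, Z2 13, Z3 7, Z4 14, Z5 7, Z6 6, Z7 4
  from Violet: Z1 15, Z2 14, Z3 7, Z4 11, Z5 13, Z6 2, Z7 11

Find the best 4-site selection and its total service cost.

Choose Red, Blue, Green and Violet; total service cost 33.

With exactly 4 open, each tenant uses its cheapest among the chosen.
{Red, Blue, Green, Violet}: Z1→Green 8, Z2→Red 7, Z3→Green 3, Z4→Blue 9, Z5→Red 2, Z6→Violet 2, Z7→Green 2. Service cost 33.
{Red, Green, Amber, Violet}: service cost 35
{Red, Blue, Green, Amber}: service cost 37
Among all 5 size-4 choices, {Red, Blue, Green, Violet} is lowest.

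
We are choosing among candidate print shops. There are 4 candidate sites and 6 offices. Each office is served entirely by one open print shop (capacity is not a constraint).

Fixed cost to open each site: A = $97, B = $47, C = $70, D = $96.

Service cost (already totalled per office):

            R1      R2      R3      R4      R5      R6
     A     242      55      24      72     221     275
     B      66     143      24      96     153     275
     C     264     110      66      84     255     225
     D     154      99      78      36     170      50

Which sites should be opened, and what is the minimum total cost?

Open B and D; minimum total cost 571.

For any fixed open set, each office goes to its cheapest open site; total = fixed + service.
{B, D}: R1→B 66, R2→D 99, R3→B 24, R4→D 36, R5→B 153, R6→D 50. Service 428; fixed 143; total 571.
{A, B, D}: service 384 + fixed 240 = 624
{B, C, D}: service 428 + fixed 213 = 641
{A, B, C, D}: service 384 + fixed 310 = 694
No other subset beats 571.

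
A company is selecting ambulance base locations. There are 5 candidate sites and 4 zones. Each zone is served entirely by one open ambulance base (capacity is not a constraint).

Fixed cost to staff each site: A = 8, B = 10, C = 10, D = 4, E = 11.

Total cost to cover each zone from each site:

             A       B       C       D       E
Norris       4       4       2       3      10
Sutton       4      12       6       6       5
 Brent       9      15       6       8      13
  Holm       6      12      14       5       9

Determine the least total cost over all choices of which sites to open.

Minimum total cost: 26

For any fixed open set, each zone goes to its cheapest open site; total = fixed + service.
{D}: Norris→D 3, Sutton→D 6, Brent→D 8, Holm→D 5. Service 22; fixed 4; total 26.
{A}: service 23 + fixed 8 = 31
{A, D}: service 20 + fixed 12 = 32
{A, B, C, D, E}: service 17 + fixed 43 = 60
No other subset beats 26.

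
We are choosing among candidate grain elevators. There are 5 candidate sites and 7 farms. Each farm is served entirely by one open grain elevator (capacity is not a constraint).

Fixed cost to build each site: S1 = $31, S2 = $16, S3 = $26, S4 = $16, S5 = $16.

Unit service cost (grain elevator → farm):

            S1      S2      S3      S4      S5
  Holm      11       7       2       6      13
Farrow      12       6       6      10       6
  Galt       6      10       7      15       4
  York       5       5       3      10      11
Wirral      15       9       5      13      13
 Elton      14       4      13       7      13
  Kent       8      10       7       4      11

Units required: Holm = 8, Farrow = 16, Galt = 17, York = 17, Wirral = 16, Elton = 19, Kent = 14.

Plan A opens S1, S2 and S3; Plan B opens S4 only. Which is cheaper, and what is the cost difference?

Plan A: {S1, S2, S3}: Holm→S3 2·8=16, Farrow→S2 6·16=96, Galt→S1 6·17=102, York→S3 3·17=51, Wirral→S3 5·16=80, Elton→S2 4·19=76, Kent→S3 7·14=98. Service 519; fixed 73; total 592.
Plan B: {S4}: Holm→S4 6·8=48, Farrow→S4 10·16=160, Galt→S4 15·17=255, York→S4 10·17=170, Wirral→S4 13·16=208, Elton→S4 7·19=133, Kent→S4 4·14=56. Service 1030; fixed 16; total 1046.
Difference: |592 − 1046| = 454.

Plan A is cheaper by 454.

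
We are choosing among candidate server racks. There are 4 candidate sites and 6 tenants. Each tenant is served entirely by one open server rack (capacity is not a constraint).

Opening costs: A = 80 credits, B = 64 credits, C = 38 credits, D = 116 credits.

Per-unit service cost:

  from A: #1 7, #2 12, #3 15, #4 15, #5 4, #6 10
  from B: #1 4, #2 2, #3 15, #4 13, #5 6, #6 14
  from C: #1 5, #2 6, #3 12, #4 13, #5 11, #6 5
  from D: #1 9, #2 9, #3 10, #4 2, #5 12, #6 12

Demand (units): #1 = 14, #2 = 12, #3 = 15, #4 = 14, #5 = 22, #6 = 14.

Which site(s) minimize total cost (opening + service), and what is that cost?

Open B, C and D; minimum total cost 678.

For any fixed open set, each tenant goes to its cheapest open site; total = fixed + service.
{B, C, D}: #1→B 4·14=56, #2→B 2·12=24, #3→D 10·15=150, #4→D 2·14=28, #5→B 6·22=132, #6→C 5·14=70. Service 460; fixed 218; total 678.
{A, C, D}: service 478 + fixed 234 = 712
{A, B, C, D}: service 416 + fixed 298 = 714
{C}: service 816 + fixed 38 = 854
(All 15 nonempty subsets were checked; B, C and D is lowest.)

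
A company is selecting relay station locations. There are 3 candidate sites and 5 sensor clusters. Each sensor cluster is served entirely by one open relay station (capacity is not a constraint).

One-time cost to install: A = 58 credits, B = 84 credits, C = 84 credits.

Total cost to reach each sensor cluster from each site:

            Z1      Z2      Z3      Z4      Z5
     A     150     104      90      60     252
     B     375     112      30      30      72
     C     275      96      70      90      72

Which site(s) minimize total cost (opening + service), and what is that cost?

Open A and B; minimum total cost 528.

For any fixed open set, each sensor cluster goes to its cheapest open site; total = fixed + service.
{A, B}: Z1→A 150, Z2→A 104, Z3→B 30, Z4→B 30, Z5→B 72. Service 386; fixed 142; total 528.
{A, C}: Z1→A 150, Z2→C 96, Z3→C 70, Z4→A 60, Z5→C 72. Service 448; fixed 142; total 590.
{A, B, C}: Z1→A 150, Z2→C 96, Z3→B 30, Z4→B 30, Z5→B 72. Service 378; fixed 226; total 604.
{A}: Z1→A 150, Z2→A 104, Z3→A 90, Z4→A 60, Z5→A 252. Service 656; fixed 58; total 714.
No other subset beats 528.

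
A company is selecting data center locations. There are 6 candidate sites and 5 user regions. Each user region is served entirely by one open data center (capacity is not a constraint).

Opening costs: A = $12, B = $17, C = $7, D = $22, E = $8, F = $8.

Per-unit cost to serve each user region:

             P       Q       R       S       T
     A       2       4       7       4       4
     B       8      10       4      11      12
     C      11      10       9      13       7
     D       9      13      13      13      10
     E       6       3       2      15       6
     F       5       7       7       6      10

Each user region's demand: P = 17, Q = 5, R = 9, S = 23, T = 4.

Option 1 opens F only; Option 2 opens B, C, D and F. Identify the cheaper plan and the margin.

Option 1: {F}: P→F 5·17=85, Q→F 7·5=35, R→F 7·9=63, S→F 6·23=138, T→F 10·4=40. Service 361; fixed 8; total 369.
Option 2: {B, C, D, F}: P→F 5·17=85, Q→F 7·5=35, R→B 4·9=36, S→F 6·23=138, T→C 7·4=28. Service 322; fixed 54; total 376.
Difference: |369 − 376| = 7.

Option 1 is cheaper by 7.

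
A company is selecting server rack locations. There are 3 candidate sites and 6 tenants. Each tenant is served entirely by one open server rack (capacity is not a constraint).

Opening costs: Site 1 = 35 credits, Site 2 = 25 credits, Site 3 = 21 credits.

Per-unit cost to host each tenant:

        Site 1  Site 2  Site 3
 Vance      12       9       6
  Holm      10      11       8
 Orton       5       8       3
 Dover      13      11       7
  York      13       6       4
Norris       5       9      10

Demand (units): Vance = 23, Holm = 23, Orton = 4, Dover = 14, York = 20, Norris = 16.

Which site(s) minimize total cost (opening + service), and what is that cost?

For any fixed open set, each tenant goes to its cheapest open site; total = fixed + service.
{Site 1, Site 3}: Vance→Site 3 6·23=138, Holm→Site 3 8·23=184, Orton→Site 3 3·4=12, Dover→Site 3 7·14=98, York→Site 3 4·20=80, Norris→Site 1 5·16=80. Service 592; fixed 56; total 648.
{Site 1, Site 2, Site 3}: Vance→Site 3 6·23=138, Holm→Site 3 8·23=184, Orton→Site 3 3·4=12, Dover→Site 3 7·14=98, York→Site 3 4·20=80, Norris→Site 1 5·16=80. Service 592; fixed 81; total 673.
{Site 3}: service 672 + fixed 21 = 693
No other subset beats 648.

Open Site 1 and Site 3; minimum total cost 648.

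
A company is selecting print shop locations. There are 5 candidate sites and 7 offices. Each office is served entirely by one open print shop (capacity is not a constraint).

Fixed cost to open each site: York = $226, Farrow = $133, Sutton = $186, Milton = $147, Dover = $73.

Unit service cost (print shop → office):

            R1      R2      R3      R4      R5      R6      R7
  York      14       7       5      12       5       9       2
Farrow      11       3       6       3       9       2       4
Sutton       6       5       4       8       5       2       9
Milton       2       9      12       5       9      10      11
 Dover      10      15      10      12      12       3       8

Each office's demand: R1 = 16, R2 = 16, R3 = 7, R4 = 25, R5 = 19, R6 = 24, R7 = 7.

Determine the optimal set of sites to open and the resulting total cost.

For any fixed open set, each office goes to its cheapest open site; total = fixed + service.
{Farrow}: R1→Farrow 11·16=176, R2→Farrow 3·16=48, R3→Farrow 6·7=42, R4→Farrow 3·25=75, R5→Farrow 9·19=171, R6→Farrow 2·24=48, R7→Farrow 4·7=28. Service 588; fixed 133; total 721.
{Farrow, Milton}: R1→Milton 2·16=32, R2→Farrow 3·16=48, R3→Farrow 6·7=42, R4→Farrow 3·25=75, R5→Farrow 9·19=171, R6→Farrow 2·24=48, R7→Farrow 4·7=28. Service 444; fixed 280; total 724.
{Farrow, Sutton}: service 418 + fixed 319 = 737
{York, Farrow, Sutton, Milton, Dover}: service 340 + fixed 765 = 1105
No other subset beats 721.

Open Farrow only; minimum total cost 721.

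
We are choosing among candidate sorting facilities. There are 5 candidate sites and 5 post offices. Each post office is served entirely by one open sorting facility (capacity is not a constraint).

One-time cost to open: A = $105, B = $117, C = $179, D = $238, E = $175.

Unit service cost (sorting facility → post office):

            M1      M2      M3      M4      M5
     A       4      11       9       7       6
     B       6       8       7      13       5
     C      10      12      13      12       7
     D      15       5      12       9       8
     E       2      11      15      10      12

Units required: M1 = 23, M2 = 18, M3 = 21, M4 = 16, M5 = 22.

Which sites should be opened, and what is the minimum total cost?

For any fixed open set, each post office goes to its cheapest open site; total = fixed + service.
{A, B}: M1→A 4·23=92, M2→B 8·18=144, M3→B 7·21=147, M4→A 7·16=112, M5→B 5·22=110. Service 605; fixed 222; total 827.
{A}: M1→A 4·23=92, M2→A 11·18=198, M3→A 9·21=189, M4→A 7·16=112, M5→A 6·22=132. Service 723; fixed 105; total 828.
{B}: M1→B 6·23=138, M2→B 8·18=144, M3→B 7·21=147, M4→B 13·16=208, M5→B 5·22=110. Service 747; fixed 117; total 864.
{A, B, C, D, E}: service 505 + fixed 814 = 1319
No other subset beats 827.

Open A and B; minimum total cost 827.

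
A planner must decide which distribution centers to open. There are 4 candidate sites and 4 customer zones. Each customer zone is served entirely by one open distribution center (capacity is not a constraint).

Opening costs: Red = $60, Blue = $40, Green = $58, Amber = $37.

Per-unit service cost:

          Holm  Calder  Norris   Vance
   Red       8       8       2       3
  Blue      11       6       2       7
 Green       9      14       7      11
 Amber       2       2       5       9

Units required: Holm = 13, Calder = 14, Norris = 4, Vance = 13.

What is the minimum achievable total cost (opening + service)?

For any fixed open set, each customer zone goes to its cheapest open site; total = fixed + service.
{Red, Amber}: Holm→Amber 2·13=26, Calder→Amber 2·14=28, Norris→Red 2·4=8, Vance→Red 3·13=39. Service 101; fixed 97; total 198.
{Amber}: service 191 + fixed 37 = 228
{Blue, Amber}: service 153 + fixed 77 = 230
{Red, Blue, Green, Amber}: Holm→Amber 2·13=26, Calder→Amber 2·14=28, Norris→Red 2·4=8, Vance→Red 3·13=39. Service 101; fixed 195; total 296.
No other subset beats 198.

Minimum total cost: 198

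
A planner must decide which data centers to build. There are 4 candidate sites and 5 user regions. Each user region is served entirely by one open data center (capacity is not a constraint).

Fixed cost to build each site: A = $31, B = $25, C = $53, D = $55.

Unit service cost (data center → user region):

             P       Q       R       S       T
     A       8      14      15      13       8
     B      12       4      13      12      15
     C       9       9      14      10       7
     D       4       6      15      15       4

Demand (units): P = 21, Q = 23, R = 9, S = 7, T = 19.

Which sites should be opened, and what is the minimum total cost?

For any fixed open set, each user region goes to its cheapest open site; total = fixed + service.
{B, D}: P→D 4·21=84, Q→B 4·23=92, R→B 13·9=117, S→B 12·7=84, T→D 4·19=76. Service 453; fixed 80; total 533.
{A, B, D}: P→D 4·21=84, Q→B 4·23=92, R→B 13·9=117, S→B 12·7=84, T→D 4·19=76. Service 453; fixed 111; total 564.
{B, C, D}: P→D 4·21=84, Q→B 4·23=92, R→B 13·9=117, S→C 10·7=70, T→D 4·19=76. Service 439; fixed 133; total 572.
{A, B, C, D}: service 439 + fixed 164 = 603
(All 15 nonempty subsets were checked; B and D is lowest.)

Open B and D; minimum total cost 533.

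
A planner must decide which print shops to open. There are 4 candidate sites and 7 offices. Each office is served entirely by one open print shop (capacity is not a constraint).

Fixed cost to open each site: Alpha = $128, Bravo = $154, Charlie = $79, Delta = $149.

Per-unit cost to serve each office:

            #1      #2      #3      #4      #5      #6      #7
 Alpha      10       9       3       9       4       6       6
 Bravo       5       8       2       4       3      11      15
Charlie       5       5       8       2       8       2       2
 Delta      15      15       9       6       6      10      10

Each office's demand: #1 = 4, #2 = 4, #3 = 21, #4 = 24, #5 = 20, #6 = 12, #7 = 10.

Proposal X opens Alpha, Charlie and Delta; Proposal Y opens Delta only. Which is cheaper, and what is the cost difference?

Proposal X is cheaper by 311.

Proposal X: {Alpha, Charlie, Delta}: #1→Charlie 5·4=20, #2→Charlie 5·4=20, #3→Alpha 3·21=63, #4→Charlie 2·24=48, #5→Alpha 4·20=80, #6→Charlie 2·12=24, #7→Charlie 2·10=20. Service 275; fixed 356; total 631.
Proposal Y: {Delta}: #1→Delta 15·4=60, #2→Delta 15·4=60, #3→Delta 9·21=189, #4→Delta 6·24=144, #5→Delta 6·20=120, #6→Delta 10·12=120, #7→Delta 10·10=100. Service 793; fixed 149; total 942.
Difference: |631 − 942| = 311.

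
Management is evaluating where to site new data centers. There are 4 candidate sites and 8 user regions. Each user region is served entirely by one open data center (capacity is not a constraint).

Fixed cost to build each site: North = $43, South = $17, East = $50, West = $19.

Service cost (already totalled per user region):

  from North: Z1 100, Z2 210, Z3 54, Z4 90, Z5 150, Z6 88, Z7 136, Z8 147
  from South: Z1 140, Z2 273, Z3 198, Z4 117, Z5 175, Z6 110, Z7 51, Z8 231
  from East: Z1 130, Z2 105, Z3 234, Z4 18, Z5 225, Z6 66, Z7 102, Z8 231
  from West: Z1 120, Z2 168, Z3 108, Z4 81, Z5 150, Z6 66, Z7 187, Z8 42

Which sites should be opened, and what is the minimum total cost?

For any fixed open set, each user region goes to its cheapest open site; total = fixed + service.
{North, South, East, West}: Z1→North 100, Z2→East 105, Z3→North 54, Z4→East 18, Z5→North 150, Z6→East 66, Z7→South 51, Z8→West 42. Service 586; fixed 129; total 715.
{South, East, West}: service 660 + fixed 86 = 746
{North, East, West}: Z1→North 100, Z2→East 105, Z3→North 54, Z4→East 18, Z5→North 150, Z6→East 66, Z7→East 102, Z8→West 42. Service 637; fixed 112; total 749.
{South}: Z1→South 140, Z2→South 273, Z3→South 198, Z4→South 117, Z5→South 175, Z6→South 110, Z7→South 51, Z8→South 231. Service 1295; fixed 17; total 1312.
(All 15 nonempty subsets were checked; North, South, East and West is lowest.)

Open North, South, East and West; minimum total cost 715.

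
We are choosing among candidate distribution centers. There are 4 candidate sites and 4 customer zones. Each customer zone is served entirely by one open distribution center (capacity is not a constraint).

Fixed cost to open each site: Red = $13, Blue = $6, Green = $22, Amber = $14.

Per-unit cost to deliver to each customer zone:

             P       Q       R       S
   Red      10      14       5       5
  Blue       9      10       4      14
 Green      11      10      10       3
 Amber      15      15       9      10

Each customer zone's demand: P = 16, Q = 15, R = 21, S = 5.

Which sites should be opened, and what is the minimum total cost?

Open Blue and Green; minimum total cost 421.

For any fixed open set, each customer zone goes to its cheapest open site; total = fixed + service.
{Blue, Green}: P→Blue 9·16=144, Q→Blue 10·15=150, R→Blue 4·21=84, S→Green 3·5=15. Service 393; fixed 28; total 421.
{Red, Blue}: service 403 + fixed 19 = 422
{Red, Blue, Green}: service 393 + fixed 41 = 434
{Red, Blue, Green, Amber}: P→Blue 9·16=144, Q→Blue 10·15=150, R→Blue 4·21=84, S→Green 3·5=15. Service 393; fixed 55; total 448.
No other subset beats 421.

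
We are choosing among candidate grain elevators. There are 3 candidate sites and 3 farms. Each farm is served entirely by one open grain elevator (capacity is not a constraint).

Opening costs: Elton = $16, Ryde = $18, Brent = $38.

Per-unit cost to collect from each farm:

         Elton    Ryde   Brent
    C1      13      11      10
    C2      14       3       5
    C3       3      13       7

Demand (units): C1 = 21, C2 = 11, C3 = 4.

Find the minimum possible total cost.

Minimum total cost: 310

For any fixed open set, each farm goes to its cheapest open site; total = fixed + service.
{Elton, Ryde}: C1→Ryde 11·21=231, C2→Ryde 3·11=33, C3→Elton 3·4=12. Service 276; fixed 34; total 310.
{Elton, Ryde, Brent}: C1→Brent 10·21=210, C2→Ryde 3·11=33, C3→Elton 3·4=12. Service 255; fixed 72; total 327.
{Ryde, Brent}: C1→Brent 10·21=210, C2→Ryde 3·11=33, C3→Brent 7·4=28. Service 271; fixed 56; total 327.
{Elton}: service 439 + fixed 16 = 455
(All 7 nonempty subsets were checked; Elton and Ryde is lowest.)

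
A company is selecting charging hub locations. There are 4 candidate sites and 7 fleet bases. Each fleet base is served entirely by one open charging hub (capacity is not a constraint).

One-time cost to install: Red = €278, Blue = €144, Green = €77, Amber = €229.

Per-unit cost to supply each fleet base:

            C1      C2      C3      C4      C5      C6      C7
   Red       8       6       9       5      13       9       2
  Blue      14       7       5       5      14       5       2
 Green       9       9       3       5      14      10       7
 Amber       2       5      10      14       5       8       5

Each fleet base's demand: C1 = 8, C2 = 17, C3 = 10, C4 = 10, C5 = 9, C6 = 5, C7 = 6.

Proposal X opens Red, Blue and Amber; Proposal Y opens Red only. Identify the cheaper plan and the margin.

Proposal Y is cheaper by 176.

Proposal X: {Red, Blue, Amber}: C1→Amber 2·8=16, C2→Amber 5·17=85, C3→Blue 5·10=50, C4→Red 5·10=50, C5→Amber 5·9=45, C6→Blue 5·5=25, C7→Red 2·6=12. Service 283; fixed 651; total 934.
Proposal Y: {Red}: C1→Red 8·8=64, C2→Red 6·17=102, C3→Red 9·10=90, C4→Red 5·10=50, C5→Red 13·9=117, C6→Red 9·5=45, C7→Red 2·6=12. Service 480; fixed 278; total 758.
Difference: |934 − 758| = 176.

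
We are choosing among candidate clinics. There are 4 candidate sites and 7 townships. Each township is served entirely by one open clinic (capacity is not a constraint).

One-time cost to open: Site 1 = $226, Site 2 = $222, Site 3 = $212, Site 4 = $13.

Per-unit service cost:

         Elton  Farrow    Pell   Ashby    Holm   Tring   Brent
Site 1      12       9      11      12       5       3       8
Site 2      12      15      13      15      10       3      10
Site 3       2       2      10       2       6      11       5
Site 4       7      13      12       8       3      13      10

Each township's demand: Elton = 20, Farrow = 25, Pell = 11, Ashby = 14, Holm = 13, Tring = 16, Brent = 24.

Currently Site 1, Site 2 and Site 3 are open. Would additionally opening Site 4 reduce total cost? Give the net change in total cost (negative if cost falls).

Current service cost with {Site 1, Site 2, Site 3}: 461.
Adding Site 4: each township re-picks its cheapest; new service cost 435, saving 26.
Extra fixed cost: 13. Net change = 13 − 26 = -13.
(Totals: 1121 → 1108.)

Yes — net change −13 (cost falls by 13).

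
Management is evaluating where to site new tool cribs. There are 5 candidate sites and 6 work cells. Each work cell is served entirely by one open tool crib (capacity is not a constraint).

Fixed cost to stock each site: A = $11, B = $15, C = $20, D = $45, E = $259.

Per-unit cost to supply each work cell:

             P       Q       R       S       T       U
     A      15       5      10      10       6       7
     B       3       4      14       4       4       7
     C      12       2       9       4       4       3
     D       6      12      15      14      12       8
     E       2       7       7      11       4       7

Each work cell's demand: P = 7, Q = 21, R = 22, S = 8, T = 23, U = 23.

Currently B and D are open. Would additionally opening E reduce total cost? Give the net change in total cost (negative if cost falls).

Current service cost with {B, D}: 698.
Adding E: each work cell re-picks its cheapest; new service cost 537, saving 161.
Extra fixed cost: 259. Net change = 259 − 161 = 98.
(Totals: 758 → 856.)

No — net change +98 (cost rises by 98).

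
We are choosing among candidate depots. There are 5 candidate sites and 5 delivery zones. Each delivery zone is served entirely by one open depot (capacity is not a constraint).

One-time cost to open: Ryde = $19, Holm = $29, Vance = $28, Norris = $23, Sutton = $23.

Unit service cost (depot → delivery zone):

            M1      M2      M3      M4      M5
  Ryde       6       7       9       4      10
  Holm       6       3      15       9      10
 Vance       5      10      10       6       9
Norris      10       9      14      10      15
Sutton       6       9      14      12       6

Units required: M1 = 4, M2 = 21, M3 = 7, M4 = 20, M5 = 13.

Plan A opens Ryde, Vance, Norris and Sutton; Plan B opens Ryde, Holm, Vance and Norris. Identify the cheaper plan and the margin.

Plan A: {Ryde, Vance, Norris, Sutton}: M1→Vance 5·4=20, M2→Ryde 7·21=147, M3→Ryde 9·7=63, M4→Ryde 4·20=80, M5→Sutton 6·13=78. Service 388; fixed 93; total 481.
Plan B: {Ryde, Holm, Vance, Norris}: M1→Vance 5·4=20, M2→Holm 3·21=63, M3→Ryde 9·7=63, M4→Ryde 4·20=80, M5→Vance 9·13=117. Service 343; fixed 99; total 442.
Difference: |481 − 442| = 39.

Plan B is cheaper by 39.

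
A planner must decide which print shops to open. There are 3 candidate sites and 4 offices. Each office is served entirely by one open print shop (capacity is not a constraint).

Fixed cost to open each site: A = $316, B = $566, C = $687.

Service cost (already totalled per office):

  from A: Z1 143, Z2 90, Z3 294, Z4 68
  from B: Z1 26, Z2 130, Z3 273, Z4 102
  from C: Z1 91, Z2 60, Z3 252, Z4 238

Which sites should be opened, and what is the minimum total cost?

For any fixed open set, each office goes to its cheapest open site; total = fixed + service.
{A}: Z1→A 143, Z2→A 90, Z3→A 294, Z4→A 68. Service 595; fixed 316; total 911.
{B}: service 531 + fixed 566 = 1097
{C}: service 641 + fixed 687 = 1328
{A, B, C}: service 406 + fixed 1569 = 1975
No other subset beats 911.

Open A only; minimum total cost 911.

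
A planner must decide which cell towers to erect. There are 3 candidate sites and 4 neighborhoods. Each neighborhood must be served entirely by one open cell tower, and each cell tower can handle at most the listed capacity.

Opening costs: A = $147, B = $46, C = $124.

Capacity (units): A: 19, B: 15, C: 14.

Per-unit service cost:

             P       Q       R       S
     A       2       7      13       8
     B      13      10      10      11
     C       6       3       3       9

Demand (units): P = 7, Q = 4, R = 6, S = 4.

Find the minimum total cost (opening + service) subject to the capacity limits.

Minimum total cost: 314

Open {B, C}: P→C 6·7=42, Q→B 10·4=40, R→C 3·6=18, S→B 11·4=44.
Loads: B carries 8/15, C carries 13/14. Service 144; fixed 170; total 314.
Next best feasible plan costs 327.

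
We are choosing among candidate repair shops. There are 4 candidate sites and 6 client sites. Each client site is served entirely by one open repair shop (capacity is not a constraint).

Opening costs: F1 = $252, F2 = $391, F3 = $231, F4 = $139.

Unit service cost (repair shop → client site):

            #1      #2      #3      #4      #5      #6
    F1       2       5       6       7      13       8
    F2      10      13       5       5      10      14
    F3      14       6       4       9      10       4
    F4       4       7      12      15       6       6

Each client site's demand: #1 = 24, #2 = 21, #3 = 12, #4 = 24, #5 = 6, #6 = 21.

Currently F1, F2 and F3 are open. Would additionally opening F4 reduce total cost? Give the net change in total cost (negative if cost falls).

No — net change +115 (cost rises by 115).

Current service cost with {F1, F2, F3}: 465.
Adding F4: each client site re-picks its cheapest; new service cost 441, saving 24.
Extra fixed cost: 139. Net change = 139 − 24 = 115.
(Totals: 1339 → 1454.)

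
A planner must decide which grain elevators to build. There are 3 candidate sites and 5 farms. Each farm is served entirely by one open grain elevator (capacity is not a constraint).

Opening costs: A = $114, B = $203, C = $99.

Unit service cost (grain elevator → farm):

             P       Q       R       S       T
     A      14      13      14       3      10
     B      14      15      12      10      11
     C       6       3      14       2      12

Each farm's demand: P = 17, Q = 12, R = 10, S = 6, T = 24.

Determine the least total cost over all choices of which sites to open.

For any fixed open set, each farm goes to its cheapest open site; total = fixed + service.
{C}: P→C 6·17=102, Q→C 3·12=36, R→C 14·10=140, S→C 2·6=12, T→C 12·24=288. Service 578; fixed 99; total 677.
{A, C}: service 530 + fixed 213 = 743
{B, C}: P→C 6·17=102, Q→C 3·12=36, R→B 12·10=120, S→C 2·6=12, T→B 11·24=264. Service 534; fixed 302; total 836.
{A, B, C}: P→C 6·17=102, Q→C 3·12=36, R→B 12·10=120, S→C 2·6=12, T→A 10·24=240. Service 510; fixed 416; total 926.
No other subset beats 677.

Minimum total cost: 677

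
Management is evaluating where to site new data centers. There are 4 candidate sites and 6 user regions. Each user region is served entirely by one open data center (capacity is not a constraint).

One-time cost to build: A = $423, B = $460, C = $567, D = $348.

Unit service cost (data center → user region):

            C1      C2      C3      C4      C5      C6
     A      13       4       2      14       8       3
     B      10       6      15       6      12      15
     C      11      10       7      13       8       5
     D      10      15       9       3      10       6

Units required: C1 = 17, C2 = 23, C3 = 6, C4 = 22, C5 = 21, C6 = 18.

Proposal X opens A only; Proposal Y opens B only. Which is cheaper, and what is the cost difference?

Proposal X is cheaper by 234.

Proposal X: {A}: C1→A 13·17=221, C2→A 4·23=92, C3→A 2·6=12, C4→A 14·22=308, C5→A 8·21=168, C6→A 3·18=54. Service 855; fixed 423; total 1278.
Proposal Y: {B}: C1→B 10·17=170, C2→B 6·23=138, C3→B 15·6=90, C4→B 6·22=132, C5→B 12·21=252, C6→B 15·18=270. Service 1052; fixed 460; total 1512.
Difference: |1278 − 1512| = 234.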